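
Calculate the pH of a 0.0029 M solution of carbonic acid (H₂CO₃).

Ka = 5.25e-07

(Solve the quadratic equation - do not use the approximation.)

x² + Ka×x - Ka×C = 0. Using quadratic formula: [H⁺] = 3.8758e-05

pH = 4.41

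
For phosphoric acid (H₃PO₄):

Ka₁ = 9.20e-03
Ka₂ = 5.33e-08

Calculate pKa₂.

pKa₂ = -log(Ka₂) = -log(5.33e-08) = 7.27.

pK_{a2} = 7.27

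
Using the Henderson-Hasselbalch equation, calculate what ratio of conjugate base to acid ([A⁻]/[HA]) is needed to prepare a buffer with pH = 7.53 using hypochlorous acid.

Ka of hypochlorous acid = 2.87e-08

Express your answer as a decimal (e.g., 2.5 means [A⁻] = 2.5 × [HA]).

pKa = -log(2.87e-08) = 7.5421. pH = pKa + log([A⁻]/[HA]), so log([A⁻]/[HA]) = pH − pKa = 7.53 − 7.5421 = -0.0121. [A⁻]/[HA] = 10^(-0.0121) = 0.972

[A⁻]/[HA] = 0.972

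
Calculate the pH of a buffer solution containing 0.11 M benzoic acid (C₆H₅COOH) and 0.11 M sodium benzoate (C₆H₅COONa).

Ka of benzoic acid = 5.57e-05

pKa = -log(5.57e-05) = 4.25. pH = pKa + log([A⁻]/[HA]) = 4.25 + log(0.11/0.11)

pH = 4.25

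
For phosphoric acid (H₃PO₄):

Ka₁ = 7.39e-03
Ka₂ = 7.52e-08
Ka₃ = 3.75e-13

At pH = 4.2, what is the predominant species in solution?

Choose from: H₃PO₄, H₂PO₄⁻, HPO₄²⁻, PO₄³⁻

pKa₁ = 2.13, pKa₂ = 7.12, pKa₃ = 12.43. For a polyprotic acid the predominant species crosses at each pKa: below pKa_n the protonated form dominates, above it the deprotonated form does. At pH = 4.2, the predominant species is H₂PO₄⁻.

H₂PO₄⁻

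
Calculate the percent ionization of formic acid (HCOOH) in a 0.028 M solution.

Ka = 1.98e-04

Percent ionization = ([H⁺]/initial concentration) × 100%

Using Ka equilibrium: x² + Ka×x - Ka×C = 0. Solving: [H⁺] = 2.2577e-03. Percent = (2.2577e-03/0.028) × 100

Percent ionization = 8.06%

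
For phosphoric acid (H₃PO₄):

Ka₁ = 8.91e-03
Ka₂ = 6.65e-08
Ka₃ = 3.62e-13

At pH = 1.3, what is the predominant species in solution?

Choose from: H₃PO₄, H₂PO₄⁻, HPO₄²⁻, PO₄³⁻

pKa₁ = 2.05, pKa₂ = 7.18, pKa₃ = 12.44. For a polyprotic acid the predominant species crosses at each pKa: below pKa_n the protonated form dominates, above it the deprotonated form does. At pH = 1.3, the predominant species is H₃PO₄.

H₃PO₄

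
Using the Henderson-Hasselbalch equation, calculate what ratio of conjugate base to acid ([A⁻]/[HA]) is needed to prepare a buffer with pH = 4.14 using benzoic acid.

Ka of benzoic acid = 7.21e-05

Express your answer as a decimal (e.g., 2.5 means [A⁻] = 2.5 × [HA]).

pKa = -log(7.21e-05) = 4.1421. pH = pKa + log([A⁻]/[HA]), so log([A⁻]/[HA]) = pH − pKa = 4.14 − 4.1421 = -0.0021. [A⁻]/[HA] = 10^(-0.0021) = 0.995

[A⁻]/[HA] = 0.995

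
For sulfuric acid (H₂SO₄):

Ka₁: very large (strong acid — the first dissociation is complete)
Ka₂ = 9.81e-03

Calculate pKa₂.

pKa₂ = -log(Ka₂) = -log(9.81e-03) = 2.01.

pK_{a2} = 2.01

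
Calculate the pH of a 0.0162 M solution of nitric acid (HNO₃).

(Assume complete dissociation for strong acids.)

[H⁺] = 0.0162 M for strong acid. pH = -log[H⁺] = -log(0.0162)

pH = 1.79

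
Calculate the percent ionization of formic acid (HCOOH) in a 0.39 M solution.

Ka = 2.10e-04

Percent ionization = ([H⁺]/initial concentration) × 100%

Using Ka equilibrium: x² + Ka×x - Ka×C = 0. Solving: [H⁺] = 8.9455e-03. Percent = (8.9455e-03/0.39) × 100

Percent ionization = 2.29%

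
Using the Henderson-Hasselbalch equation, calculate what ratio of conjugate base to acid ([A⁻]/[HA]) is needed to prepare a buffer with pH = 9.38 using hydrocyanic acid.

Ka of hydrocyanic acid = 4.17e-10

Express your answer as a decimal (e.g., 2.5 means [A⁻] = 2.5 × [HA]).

pKa = -log(4.17e-10) = 9.3799. pH = pKa + log([A⁻]/[HA]), so log([A⁻]/[HA]) = pH − pKa = 9.38 − 9.3799 = 0.0001. [A⁻]/[HA] = 10^(0.0001) = 1.00

[A⁻]/[HA] = 1.00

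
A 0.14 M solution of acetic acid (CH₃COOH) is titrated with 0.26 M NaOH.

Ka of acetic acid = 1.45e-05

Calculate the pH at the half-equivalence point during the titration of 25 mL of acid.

At half-equivalence [HA] = [A⁻], so Henderson-Hasselbalch gives pH = pKa = -log(1.45e-05) = 4.84.

pH = pKa = 4.84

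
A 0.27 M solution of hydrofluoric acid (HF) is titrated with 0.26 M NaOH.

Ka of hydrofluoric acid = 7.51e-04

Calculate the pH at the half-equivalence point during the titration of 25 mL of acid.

At half-equivalence [HA] = [A⁻], so Henderson-Hasselbalch gives pH = pKa = -log(7.51e-04) = 3.12.

pH = pKa = 3.12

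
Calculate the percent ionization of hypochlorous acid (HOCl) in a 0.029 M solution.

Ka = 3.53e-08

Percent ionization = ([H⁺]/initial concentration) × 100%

Using Ka equilibrium: x² + Ka×x - Ka×C = 0. Solving: [H⁺] = 3.1978e-05. Percent = (3.1978e-05/0.029) × 100

Percent ionization = 0.11%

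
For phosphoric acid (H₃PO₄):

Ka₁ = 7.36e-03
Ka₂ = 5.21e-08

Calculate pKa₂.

pKa₂ = -log(Ka₂) = -log(5.21e-08) = 7.28.

pK_{a2} = 7.28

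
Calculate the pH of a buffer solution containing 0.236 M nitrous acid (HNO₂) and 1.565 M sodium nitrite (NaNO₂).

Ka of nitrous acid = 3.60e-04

pKa = -log(3.60e-04) = 3.44. pH = pKa + log([A⁻]/[HA]) = 3.44 + log(1.565/0.236)

pH = 4.27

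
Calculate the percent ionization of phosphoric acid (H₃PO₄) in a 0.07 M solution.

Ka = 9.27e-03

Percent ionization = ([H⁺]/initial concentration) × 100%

Using Ka equilibrium: x² + Ka×x - Ka×C = 0. Solving: [H⁺] = 2.1257e-02. Percent = (2.1257e-02/0.07) × 100

Percent ionization = 30.4%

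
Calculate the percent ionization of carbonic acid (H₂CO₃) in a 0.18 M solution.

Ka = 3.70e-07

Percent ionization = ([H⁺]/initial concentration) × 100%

Using Ka equilibrium: x² + Ka×x - Ka×C = 0. Solving: [H⁺] = 2.5788e-04. Percent = (2.5788e-04/0.18) × 100

Percent ionization = 0.143%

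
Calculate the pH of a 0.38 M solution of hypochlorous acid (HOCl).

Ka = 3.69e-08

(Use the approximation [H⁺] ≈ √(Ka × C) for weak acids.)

[H⁺] = √(Ka × C) = √(3.69e-08 × 0.38) = 1.1841e-04. pH = -log(1.1841e-04)

pH = 3.93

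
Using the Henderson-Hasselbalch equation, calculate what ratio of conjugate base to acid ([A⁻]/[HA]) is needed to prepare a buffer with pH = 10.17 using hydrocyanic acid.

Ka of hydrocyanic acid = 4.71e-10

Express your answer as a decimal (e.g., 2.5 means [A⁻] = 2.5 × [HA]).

pKa = -log(4.71e-10) = 9.3270. pH = pKa + log([A⁻]/[HA]), so log([A⁻]/[HA]) = pH − pKa = 10.17 − 9.3270 = 0.8430. [A⁻]/[HA] = 10^(0.8430) = 6.97

[A⁻]/[HA] = 6.97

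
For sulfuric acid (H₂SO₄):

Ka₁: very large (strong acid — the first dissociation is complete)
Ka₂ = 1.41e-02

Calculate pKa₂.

pKa₂ = -log(Ka₂) = -log(1.41e-02) = 1.85.

pK_{a2} = 1.85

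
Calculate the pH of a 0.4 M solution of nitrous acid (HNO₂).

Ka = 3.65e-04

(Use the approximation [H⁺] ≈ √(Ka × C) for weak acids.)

[H⁺] = √(Ka × C) = √(3.65e-04 × 0.4) = 1.2083e-02. pH = -log(1.2083e-02)

pH = 1.92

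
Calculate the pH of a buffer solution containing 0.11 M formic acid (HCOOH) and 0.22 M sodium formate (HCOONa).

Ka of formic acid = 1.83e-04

pKa = -log(1.83e-04) = 3.74. pH = pKa + log([A⁻]/[HA]) = 3.74 + log(0.22/0.11)

pH = 4.04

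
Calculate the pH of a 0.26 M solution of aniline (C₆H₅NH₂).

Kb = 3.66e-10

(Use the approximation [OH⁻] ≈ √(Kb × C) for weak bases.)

[OH⁻] = √(Kb × C) = √(3.66e-10 × 0.26) = 9.7550e-06. pOH = 5.01, pH = 14 - pOH

pH = 8.99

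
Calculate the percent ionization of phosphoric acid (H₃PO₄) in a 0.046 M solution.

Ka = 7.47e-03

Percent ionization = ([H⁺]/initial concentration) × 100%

Using Ka equilibrium: x² + Ka×x - Ka×C = 0. Solving: [H⁺] = 1.5175e-02. Percent = (1.5175e-02/0.046) × 100

Percent ionization = 33%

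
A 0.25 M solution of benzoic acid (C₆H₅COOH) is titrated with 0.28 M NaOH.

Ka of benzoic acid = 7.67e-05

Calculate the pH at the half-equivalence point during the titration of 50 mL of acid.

At half-equivalence [HA] = [A⁻], so Henderson-Hasselbalch gives pH = pKa = -log(7.67e-05) = 4.12.

pH = pKa = 4.12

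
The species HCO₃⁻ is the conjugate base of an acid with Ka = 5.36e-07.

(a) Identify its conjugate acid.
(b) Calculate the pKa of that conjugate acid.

(a) The conjugate acid is formed by adding one H⁺ to HCO₃⁻, giving H₂CO₃. (b) pKa = -log(Ka) = -log(5.36e-07) = 6.27.

Conjugate acid: H₂CO₃; pK_a = 6.27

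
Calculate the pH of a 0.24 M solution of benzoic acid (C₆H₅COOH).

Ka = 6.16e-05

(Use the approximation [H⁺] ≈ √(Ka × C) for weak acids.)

[H⁺] = √(Ka × C) = √(6.16e-05 × 0.24) = 3.8450e-03. pH = -log(3.8450e-03)

pH = 2.42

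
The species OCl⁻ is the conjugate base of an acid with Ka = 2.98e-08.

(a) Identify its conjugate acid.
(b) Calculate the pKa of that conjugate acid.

(a) The conjugate acid is formed by adding one H⁺ to OCl⁻, giving HOCl. (b) pKa = -log(Ka) = -log(2.98e-08) = 7.53.

Conjugate acid: HOCl; pK_a = 7.53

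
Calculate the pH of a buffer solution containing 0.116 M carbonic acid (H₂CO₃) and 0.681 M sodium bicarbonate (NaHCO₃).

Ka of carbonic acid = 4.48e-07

pKa = -log(4.48e-07) = 6.35. pH = pKa + log([A⁻]/[HA]) = 6.35 + log(0.681/0.116)

pH = 7.12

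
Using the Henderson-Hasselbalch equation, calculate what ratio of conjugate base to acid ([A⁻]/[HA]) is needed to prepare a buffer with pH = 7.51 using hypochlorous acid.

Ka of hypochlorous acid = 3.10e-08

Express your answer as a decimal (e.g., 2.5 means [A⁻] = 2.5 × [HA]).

pKa = -log(3.10e-08) = 7.5086. pH = pKa + log([A⁻]/[HA]), so log([A⁻]/[HA]) = pH − pKa = 7.51 − 7.5086 = 0.0014. [A⁻]/[HA] = 10^(0.0014) = 1.00

[A⁻]/[HA] = 1.00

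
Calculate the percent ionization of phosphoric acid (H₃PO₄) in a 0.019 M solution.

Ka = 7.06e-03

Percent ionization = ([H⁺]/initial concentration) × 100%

Using Ka equilibrium: x² + Ka×x - Ka×C = 0. Solving: [H⁺] = 8.5779e-03. Percent = (8.5779e-03/0.019) × 100

Percent ionization = 45.1%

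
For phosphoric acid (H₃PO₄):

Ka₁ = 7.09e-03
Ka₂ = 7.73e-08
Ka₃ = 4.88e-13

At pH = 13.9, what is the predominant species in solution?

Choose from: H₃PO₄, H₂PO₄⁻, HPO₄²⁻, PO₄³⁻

pKa₁ = 2.15, pKa₂ = 7.11, pKa₃ = 12.31. For a polyprotic acid the predominant species crosses at each pKa: below pKa_n the protonated form dominates, above it the deprotonated form does. At pH = 13.9, the predominant species is PO₄³⁻.

PO₄³⁻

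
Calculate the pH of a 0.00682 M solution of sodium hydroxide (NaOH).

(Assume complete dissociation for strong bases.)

[OH⁻] = 0.00682 M for strong base. pOH = -log[OH⁻] = 2.17, pH = 14 - pOH

pH = 11.83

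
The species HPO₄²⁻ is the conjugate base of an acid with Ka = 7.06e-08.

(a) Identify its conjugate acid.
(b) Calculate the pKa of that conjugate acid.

(a) The conjugate acid is formed by adding one H⁺ to HPO₄²⁻, giving H₂PO₄⁻. (b) pKa = -log(Ka) = -log(7.06e-08) = 7.15.

Conjugate acid: H₂PO₄⁻; pK_a = 7.15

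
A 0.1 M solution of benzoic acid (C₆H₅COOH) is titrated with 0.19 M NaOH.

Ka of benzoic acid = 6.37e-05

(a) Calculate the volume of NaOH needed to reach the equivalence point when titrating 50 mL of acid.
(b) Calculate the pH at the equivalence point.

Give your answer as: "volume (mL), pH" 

moles acid = 0.1 × 50/1000 = 0.005 mol; V_base = moles/0.19 × 1000 = 26.3 mL. At equivalence only the conjugate base is present: [A⁻] = 0.005/0.076 = 6.5517e-02 M. Kb = Kw/Ka = 1.57e-10; [OH⁻] = √(Kb × [A⁻]) = 3.2071e-06; pOH = 5.49; pH = 14 - pOH = 8.51.

V = 26.3 mL, pH = 8.51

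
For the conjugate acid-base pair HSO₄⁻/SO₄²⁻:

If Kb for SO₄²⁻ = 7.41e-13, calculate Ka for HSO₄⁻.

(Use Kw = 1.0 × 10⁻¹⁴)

For a conjugate pair Ka × Kb = Kw, so Ka = Kw/Kb = 1.0 × 10⁻¹⁴ / 7.41e-13 = 1.35e-02.

K_a = 1.35e-02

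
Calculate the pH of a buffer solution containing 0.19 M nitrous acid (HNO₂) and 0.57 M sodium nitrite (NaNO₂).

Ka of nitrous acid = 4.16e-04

pKa = -log(4.16e-04) = 3.38. pH = pKa + log([A⁻]/[HA]) = 3.38 + log(0.57/0.19)

pH = 3.86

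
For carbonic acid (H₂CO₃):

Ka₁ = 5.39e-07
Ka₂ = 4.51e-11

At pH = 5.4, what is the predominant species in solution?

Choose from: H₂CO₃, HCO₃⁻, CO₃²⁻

pKa₁ = 6.27, pKa₂ = 10.35. For a polyprotic acid the predominant species crosses at each pKa: below pKa_n the protonated form dominates, above it the deprotonated form does. At pH = 5.4, the predominant species is H₂CO₃.

H₂CO₃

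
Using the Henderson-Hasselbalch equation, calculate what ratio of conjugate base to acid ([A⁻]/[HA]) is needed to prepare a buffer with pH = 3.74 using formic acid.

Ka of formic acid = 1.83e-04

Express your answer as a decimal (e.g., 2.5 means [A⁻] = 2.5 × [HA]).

pKa = -log(1.83e-04) = 3.7375. pH = pKa + log([A⁻]/[HA]), so log([A⁻]/[HA]) = pH − pKa = 3.74 − 3.7375 = 0.0025. [A⁻]/[HA] = 10^(0.0025) = 1.01

[A⁻]/[HA] = 1.01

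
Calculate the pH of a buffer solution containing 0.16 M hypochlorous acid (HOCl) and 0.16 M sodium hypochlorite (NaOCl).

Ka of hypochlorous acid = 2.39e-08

pKa = -log(2.39e-08) = 7.62. pH = pKa + log([A⁻]/[HA]) = 7.62 + log(0.16/0.16)

pH = 7.62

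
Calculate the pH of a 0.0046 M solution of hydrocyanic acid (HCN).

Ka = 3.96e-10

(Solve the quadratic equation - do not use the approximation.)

x² + Ka×x - Ka×C = 0. Using quadratic formula: [H⁺] = 1.3495e-06

pH = 5.87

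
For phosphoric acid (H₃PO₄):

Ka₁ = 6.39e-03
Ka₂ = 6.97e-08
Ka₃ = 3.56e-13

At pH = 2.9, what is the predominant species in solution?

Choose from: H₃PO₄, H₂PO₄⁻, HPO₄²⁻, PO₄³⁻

pKa₁ = 2.19, pKa₂ = 7.16, pKa₃ = 12.45. For a polyprotic acid the predominant species crosses at each pKa: below pKa_n the protonated form dominates, above it the deprotonated form does. At pH = 2.9, the predominant species is H₂PO₄⁻.

H₂PO₄⁻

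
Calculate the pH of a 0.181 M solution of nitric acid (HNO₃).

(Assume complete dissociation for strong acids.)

[H⁺] = 0.181 M for strong acid. pH = -log[H⁺] = -log(0.181)

pH = 0.74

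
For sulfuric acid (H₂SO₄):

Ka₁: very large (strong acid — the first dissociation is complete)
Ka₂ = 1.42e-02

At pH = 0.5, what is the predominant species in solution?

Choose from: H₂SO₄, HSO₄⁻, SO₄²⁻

The first dissociation is complete, so H₂SO₄ itself is never the predominant species in water; pKa₂ = -log(1.42e-02) = 1.85. For a polyprotic acid the predominant species crosses at each pKa: below pKa_n the protonated form dominates, above it the deprotonated form does. At pH = 0.5, the predominant species is HSO₄⁻.

HSO₄⁻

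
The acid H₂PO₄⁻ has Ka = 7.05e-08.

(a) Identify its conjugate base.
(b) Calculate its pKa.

(a) The conjugate base is formed by removing one H⁺ from H₂PO₄⁻, giving HPO₄²⁻. (b) pKa = -log(Ka) = -log(7.05e-08) = 7.15.

Conjugate base: HPO₄²⁻; pK_a = 7.15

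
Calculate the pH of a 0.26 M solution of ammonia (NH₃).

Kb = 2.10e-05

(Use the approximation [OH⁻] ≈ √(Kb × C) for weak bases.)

[OH⁻] = √(Kb × C) = √(2.10e-05 × 0.26) = 2.3367e-03. pOH = 2.63, pH = 14 - pOH

pH = 11.37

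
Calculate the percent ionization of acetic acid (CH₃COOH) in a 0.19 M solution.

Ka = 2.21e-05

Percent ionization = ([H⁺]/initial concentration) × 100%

Using Ka equilibrium: x² + Ka×x - Ka×C = 0. Solving: [H⁺] = 2.0381e-03. Percent = (2.0381e-03/0.19) × 100

Percent ionization = 1.07%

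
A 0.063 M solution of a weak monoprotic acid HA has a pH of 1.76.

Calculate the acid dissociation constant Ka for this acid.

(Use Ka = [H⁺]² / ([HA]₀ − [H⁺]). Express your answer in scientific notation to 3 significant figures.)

[H⁺] = 10^(−pH) = 10^(−1.76) = 1.738e-02 M. For HA ⇌ H⁺ + A⁻, Ka = [H⁺][A⁻]/[HA] = [H⁺]² / ([HA]₀ − [H⁺]) = (1.738e-02)² / (0.063 − 1.738e-02) = 6.62e-03.

K_a = 6.62e-03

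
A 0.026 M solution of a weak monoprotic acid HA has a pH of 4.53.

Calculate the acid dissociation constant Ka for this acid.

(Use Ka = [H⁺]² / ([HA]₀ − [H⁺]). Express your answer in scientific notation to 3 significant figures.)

[H⁺] = 10^(−pH) = 10^(−4.53) = 2.951e-05 M. For HA ⇌ H⁺ + A⁻, Ka = [H⁺][A⁻]/[HA] = [H⁺]² / ([HA]₀ − [H⁺]) = (2.951e-05)² / (0.026 − 2.951e-05) = 3.35e-08.

K_a = 3.35e-08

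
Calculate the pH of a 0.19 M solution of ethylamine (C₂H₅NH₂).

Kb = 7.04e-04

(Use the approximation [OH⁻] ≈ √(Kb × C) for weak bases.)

[OH⁻] = √(Kb × C) = √(7.04e-04 × 0.19) = 1.1565e-02. pOH = 1.94, pH = 14 - pOH

pH = 12.06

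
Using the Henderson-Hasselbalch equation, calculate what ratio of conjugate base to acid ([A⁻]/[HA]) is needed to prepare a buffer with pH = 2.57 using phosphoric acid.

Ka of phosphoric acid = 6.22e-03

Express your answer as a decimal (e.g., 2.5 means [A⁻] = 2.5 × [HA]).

pKa = -log(6.22e-03) = 2.2062. pH = pKa + log([A⁻]/[HA]), so log([A⁻]/[HA]) = pH − pKa = 2.57 − 2.2062 = 0.3638. [A⁻]/[HA] = 10^(0.3638) = 2.31

[A⁻]/[HA] = 2.31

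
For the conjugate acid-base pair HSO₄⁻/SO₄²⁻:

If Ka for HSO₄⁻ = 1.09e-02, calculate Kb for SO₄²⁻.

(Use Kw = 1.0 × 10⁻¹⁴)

For a conjugate pair Ka × Kb = Kw, so Kb = Kw/Ka = 1.0 × 10⁻¹⁴ / 1.09e-02 = 9.17e-13.

K_b = 9.17e-13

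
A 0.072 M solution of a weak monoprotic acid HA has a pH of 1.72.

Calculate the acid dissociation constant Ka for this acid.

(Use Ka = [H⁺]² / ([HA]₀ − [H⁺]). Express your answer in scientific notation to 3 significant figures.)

[H⁺] = 10^(−pH) = 10^(−1.72) = 1.905e-02 M. For HA ⇌ H⁺ + A⁻, Ka = [H⁺][A⁻]/[HA] = [H⁺]² / ([HA]₀ − [H⁺]) = (1.905e-02)² / (0.072 − 1.905e-02) = 6.86e-03.

K_a = 6.86e-03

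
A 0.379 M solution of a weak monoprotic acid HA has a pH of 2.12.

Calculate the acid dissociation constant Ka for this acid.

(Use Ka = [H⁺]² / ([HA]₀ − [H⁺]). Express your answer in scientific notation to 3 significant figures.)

[H⁺] = 10^(−pH) = 10^(−2.12) = 7.586e-03 M. For HA ⇌ H⁺ + A⁻, Ka = [H⁺][A⁻]/[HA] = [H⁺]² / ([HA]₀ − [H⁺]) = (7.586e-03)² / (0.379 − 7.586e-03) = 1.55e-04.

K_a = 1.55e-04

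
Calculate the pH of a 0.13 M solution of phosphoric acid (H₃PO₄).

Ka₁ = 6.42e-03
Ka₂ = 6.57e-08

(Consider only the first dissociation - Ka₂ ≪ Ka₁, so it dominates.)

First dissociation dominates. From Ka₁ = [H⁺][HA⁻]/[H₂A], x² + Ka₁·x − Ka₁·C = 0 with C = 0.13 M and Ka₁ = 6.42e-03. Solving: [H⁺] = (−Ka₁ + √(Ka₁² + 4·Ka₁·C)) / 2 = 2.5857e-02 M. pH = -log(2.5857e-02) = 1.59.

pH = 1.59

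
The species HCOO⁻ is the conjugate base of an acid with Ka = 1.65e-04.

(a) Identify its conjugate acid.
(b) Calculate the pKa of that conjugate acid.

(a) The conjugate acid is formed by adding one H⁺ to HCOO⁻, giving HCOOH. (b) pKa = -log(Ka) = -log(1.65e-04) = 3.78.

Conjugate acid: HCOOH; pK_a = 3.78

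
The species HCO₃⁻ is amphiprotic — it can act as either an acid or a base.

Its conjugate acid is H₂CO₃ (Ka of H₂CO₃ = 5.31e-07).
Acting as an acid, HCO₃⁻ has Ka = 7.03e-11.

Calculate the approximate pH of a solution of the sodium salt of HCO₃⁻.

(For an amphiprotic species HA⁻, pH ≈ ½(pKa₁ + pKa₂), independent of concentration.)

pKa₁ = -log(5.31e-07) = 6.27; pKa₂ = -log(7.03e-11) = 10.15. For an amphiprotic species, pH ≈ ½(pKa₁ + pKa₂) = ½(6.27 + 10.15) = 8.21.

pH = 8.21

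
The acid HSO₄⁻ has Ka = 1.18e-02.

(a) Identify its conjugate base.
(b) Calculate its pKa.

(a) The conjugate base is formed by removing one H⁺ from HSO₄⁻, giving SO₄²⁻. (b) pKa = -log(Ka) = -log(1.18e-02) = 1.93.

Conjugate base: SO₄²⁻; pK_a = 1.93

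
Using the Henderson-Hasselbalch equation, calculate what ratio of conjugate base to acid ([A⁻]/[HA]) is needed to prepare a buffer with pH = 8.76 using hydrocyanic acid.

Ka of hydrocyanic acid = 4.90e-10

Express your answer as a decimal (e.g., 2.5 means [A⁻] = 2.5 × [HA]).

pKa = -log(4.90e-10) = 9.3098. pH = pKa + log([A⁻]/[HA]), so log([A⁻]/[HA]) = pH − pKa = 8.76 − 9.3098 = -0.5498. [A⁻]/[HA] = 10^(-0.5498) = 0.282

[A⁻]/[HA] = 0.282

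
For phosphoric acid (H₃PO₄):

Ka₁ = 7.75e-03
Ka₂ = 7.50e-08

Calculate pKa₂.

pKa₂ = -log(Ka₂) = -log(7.50e-08) = 7.12.

pK_{a2} = 7.12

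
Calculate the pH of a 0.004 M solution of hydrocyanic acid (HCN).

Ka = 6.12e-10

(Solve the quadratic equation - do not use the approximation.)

x² + Ka×x - Ka×C = 0. Using quadratic formula: [H⁺] = 1.5643e-06

pH = 5.81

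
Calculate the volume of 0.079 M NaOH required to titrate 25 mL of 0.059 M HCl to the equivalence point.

At equivalence: moles acid = moles base. moles HCl = 0.059 × 25/1000 = 0.001475 mol. V_base = moles / 0.079 × 1000 = 18.7 mL.

V_{base} = 18.7 mL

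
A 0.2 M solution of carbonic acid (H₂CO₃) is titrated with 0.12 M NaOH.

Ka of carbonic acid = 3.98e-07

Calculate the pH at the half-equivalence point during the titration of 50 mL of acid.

At half-equivalence [HA] = [A⁻], so Henderson-Hasselbalch gives pH = pKa = -log(3.98e-07) = 6.40.

pH = pKa = 6.40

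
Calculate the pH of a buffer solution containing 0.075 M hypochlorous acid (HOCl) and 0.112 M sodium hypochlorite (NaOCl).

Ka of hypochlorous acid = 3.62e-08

pKa = -log(3.62e-08) = 7.44. pH = pKa + log([A⁻]/[HA]) = 7.44 + log(0.112/0.075)

pH = 7.62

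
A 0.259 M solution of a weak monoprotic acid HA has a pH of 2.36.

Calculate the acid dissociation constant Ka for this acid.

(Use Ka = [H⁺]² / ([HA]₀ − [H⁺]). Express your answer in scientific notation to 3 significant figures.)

[H⁺] = 10^(−pH) = 10^(−2.36) = 4.365e-03 M. For HA ⇌ H⁺ + A⁻, Ka = [H⁺][A⁻]/[HA] = [H⁺]² / ([HA]₀ − [H⁺]) = (4.365e-03)² / (0.259 − 4.365e-03) = 7.48e-05.

K_a = 7.48e-05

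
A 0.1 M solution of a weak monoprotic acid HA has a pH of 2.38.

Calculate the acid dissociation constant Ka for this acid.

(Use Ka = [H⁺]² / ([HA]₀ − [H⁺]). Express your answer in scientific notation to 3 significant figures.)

[H⁺] = 10^(−pH) = 10^(−2.38) = 4.169e-03 M. For HA ⇌ H⁺ + A⁻, Ka = [H⁺][A⁻]/[HA] = [H⁺]² / ([HA]₀ − [H⁺]) = (4.169e-03)² / (0.1 − 4.169e-03) = 1.81e-04.

K_a = 1.81e-04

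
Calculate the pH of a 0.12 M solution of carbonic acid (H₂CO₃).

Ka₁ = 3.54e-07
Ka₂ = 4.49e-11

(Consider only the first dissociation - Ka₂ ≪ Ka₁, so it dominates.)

First dissociation dominates. From Ka₁ = [H⁺][HA⁻]/[H₂A], x² + Ka₁·x − Ka₁·C = 0 with C = 0.12 M and Ka₁ = 3.54e-07. Solving: [H⁺] = (−Ka₁ + √(Ka₁² + 4·Ka₁·C)) / 2 = 2.0593e-04 M. pH = -log(2.0593e-04) = 3.69.

pH = 3.69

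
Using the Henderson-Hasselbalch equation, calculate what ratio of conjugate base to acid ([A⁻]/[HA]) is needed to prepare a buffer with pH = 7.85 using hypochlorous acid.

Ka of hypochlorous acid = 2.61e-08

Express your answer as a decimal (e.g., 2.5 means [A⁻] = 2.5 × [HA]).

pKa = -log(2.61e-08) = 7.5834. pH = pKa + log([A⁻]/[HA]), so log([A⁻]/[HA]) = pH − pKa = 7.85 − 7.5834 = 0.2666. [A⁻]/[HA] = 10^(0.2666) = 1.85

[A⁻]/[HA] = 1.85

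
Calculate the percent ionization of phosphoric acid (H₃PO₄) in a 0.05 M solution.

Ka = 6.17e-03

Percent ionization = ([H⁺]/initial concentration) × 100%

Using Ka equilibrium: x² + Ka×x - Ka×C = 0. Solving: [H⁺] = 1.4748e-02. Percent = (1.4748e-02/0.05) × 100

Percent ionization = 29.5%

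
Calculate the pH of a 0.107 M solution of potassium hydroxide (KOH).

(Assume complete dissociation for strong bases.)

[OH⁻] = 0.107 M for strong base. pOH = -log[OH⁻] = 0.97, pH = 14 - pOH

pH = 13.03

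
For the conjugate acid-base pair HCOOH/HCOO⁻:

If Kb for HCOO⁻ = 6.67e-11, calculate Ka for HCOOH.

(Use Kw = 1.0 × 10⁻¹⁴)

For a conjugate pair Ka × Kb = Kw, so Ka = Kw/Kb = 1.0 × 10⁻¹⁴ / 6.67e-11 = 1.50e-04.

K_a = 1.50e-04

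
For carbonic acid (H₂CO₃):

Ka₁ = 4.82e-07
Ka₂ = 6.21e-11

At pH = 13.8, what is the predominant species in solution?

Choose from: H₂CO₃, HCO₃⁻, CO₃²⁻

pKa₁ = 6.32, pKa₂ = 10.21. For a polyprotic acid the predominant species crosses at each pKa: below pKa_n the protonated form dominates, above it the deprotonated form does. At pH = 13.8, the predominant species is CO₃²⁻.

CO₃²⁻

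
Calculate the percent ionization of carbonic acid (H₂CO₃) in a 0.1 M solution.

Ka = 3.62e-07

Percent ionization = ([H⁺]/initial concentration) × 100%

Using Ka equilibrium: x² + Ka×x - Ka×C = 0. Solving: [H⁺] = 1.9008e-04. Percent = (1.9008e-04/0.1) × 100

Percent ionization = 0.19%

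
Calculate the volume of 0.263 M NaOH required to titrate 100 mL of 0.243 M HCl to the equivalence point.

At equivalence: moles acid = moles base. moles HCl = 0.243 × 100/1000 = 0.0243 mol. V_base = moles / 0.263 × 1000 = 92.4 mL.

V_{base} = 92.4 mL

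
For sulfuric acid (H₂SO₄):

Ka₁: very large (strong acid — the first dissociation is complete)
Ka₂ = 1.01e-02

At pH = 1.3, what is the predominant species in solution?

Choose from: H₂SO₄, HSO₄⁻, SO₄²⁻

The first dissociation is complete, so H₂SO₄ itself is never the predominant species in water; pKa₂ = -log(1.01e-02) = 2.00. For a polyprotic acid the predominant species crosses at each pKa: below pKa_n the protonated form dominates, above it the deprotonated form does. At pH = 1.3, the predominant species is HSO₄⁻.

HSO₄⁻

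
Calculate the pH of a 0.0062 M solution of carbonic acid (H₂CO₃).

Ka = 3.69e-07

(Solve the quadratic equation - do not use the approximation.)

x² + Ka×x - Ka×C = 0. Using quadratic formula: [H⁺] = 4.7647e-05

pH = 4.32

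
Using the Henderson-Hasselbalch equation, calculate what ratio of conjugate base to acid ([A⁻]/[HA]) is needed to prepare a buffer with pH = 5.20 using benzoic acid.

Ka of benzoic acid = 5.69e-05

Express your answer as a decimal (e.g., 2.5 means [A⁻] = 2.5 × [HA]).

pKa = -log(5.69e-05) = 4.2449. pH = pKa + log([A⁻]/[HA]), so log([A⁻]/[HA]) = pH − pKa = 5.20 − 4.2449 = 0.9551. [A⁻]/[HA] = 10^(0.9551) = 9.02

[A⁻]/[HA] = 9.02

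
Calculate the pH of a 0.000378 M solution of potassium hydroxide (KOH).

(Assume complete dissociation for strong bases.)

[OH⁻] = 0.000378 M for strong base. pOH = -log[OH⁻] = 3.42, pH = 14 - pOH

pH = 10.58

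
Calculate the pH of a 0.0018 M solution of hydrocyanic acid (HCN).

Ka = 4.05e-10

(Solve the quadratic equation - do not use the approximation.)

x² + Ka×x - Ka×C = 0. Using quadratic formula: [H⁺] = 8.5361e-07

pH = 6.07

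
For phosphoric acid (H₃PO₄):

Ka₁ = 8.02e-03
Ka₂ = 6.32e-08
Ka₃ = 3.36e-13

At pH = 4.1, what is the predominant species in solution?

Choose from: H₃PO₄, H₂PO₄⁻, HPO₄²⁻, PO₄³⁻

pKa₁ = 2.10, pKa₂ = 7.20, pKa₃ = 12.47. For a polyprotic acid the predominant species crosses at each pKa: below pKa_n the protonated form dominates, above it the deprotonated form does. At pH = 4.1, the predominant species is H₂PO₄⁻.

H₂PO₄⁻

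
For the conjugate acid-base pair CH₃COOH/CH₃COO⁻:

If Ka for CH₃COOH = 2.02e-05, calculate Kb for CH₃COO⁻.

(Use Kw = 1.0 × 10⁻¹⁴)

For a conjugate pair Ka × Kb = Kw, so Kb = Kw/Ka = 1.0 × 10⁻¹⁴ / 2.02e-05 = 4.95e-10.

K_b = 4.95e-10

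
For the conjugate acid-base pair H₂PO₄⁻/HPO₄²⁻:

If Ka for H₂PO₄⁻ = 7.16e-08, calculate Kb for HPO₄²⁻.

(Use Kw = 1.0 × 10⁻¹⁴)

For a conjugate pair Ka × Kb = Kw, so Kb = Kw/Ka = 1.0 × 10⁻¹⁴ / 7.16e-08 = 1.40e-07.

K_b = 1.40e-07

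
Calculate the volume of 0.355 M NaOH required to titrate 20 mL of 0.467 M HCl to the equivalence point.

At equivalence: moles acid = moles base. moles HCl = 0.467 × 20/1000 = 0.00934 mol. V_base = moles / 0.355 × 1000 = 26.3 mL.

V_{base} = 26.3 mL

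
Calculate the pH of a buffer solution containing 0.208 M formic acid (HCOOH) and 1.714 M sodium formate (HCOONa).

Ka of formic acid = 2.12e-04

pKa = -log(2.12e-04) = 3.67. pH = pKa + log([A⁻]/[HA]) = 3.67 + log(1.714/0.208)

pH = 4.59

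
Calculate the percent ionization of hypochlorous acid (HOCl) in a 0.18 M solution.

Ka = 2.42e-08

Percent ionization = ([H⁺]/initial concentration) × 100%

Using Ka equilibrium: x² + Ka×x - Ka×C = 0. Solving: [H⁺] = 6.5988e-05. Percent = (6.5988e-05/0.18) × 100

Percent ionization = 0.0367%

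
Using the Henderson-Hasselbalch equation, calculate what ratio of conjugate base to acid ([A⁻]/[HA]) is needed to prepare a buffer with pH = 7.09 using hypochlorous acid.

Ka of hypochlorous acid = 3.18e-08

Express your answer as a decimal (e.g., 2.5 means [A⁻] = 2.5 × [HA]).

pKa = -log(3.18e-08) = 7.4976. pH = pKa + log([A⁻]/[HA]), so log([A⁻]/[HA]) = pH − pKa = 7.09 − 7.4976 = -0.4076. [A⁻]/[HA] = 10^(-0.4076) = 0.391

[A⁻]/[HA] = 0.391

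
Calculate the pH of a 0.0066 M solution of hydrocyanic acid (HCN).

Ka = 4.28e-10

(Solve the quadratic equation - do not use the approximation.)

x² + Ka×x - Ka×C = 0. Using quadratic formula: [H⁺] = 1.6805e-06

pH = 5.77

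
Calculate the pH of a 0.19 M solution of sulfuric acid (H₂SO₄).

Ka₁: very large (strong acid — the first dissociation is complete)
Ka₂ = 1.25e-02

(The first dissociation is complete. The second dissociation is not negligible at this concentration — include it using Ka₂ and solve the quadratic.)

First dissociation is complete: [H⁺]₀ = [HSO₄⁻]₀ = C = 0.19 M. Second dissociation HSO₄⁻ ⇌ H⁺ + SO₄²⁻: let x = [SO₄²⁻]. Ka₂ = (C + x)·x / (C − x) = 1.25e-02 → x² + (C + Ka₂)·x − Ka₂·C = 0 → x² + 0.20250·x − 2.375e-03 = 0. x = (−0.20250 + √(0.20250² + 4 × 2.375e-03)) / 2 = 1.1118e-02 M. [H⁺] = C + x = 0.19 + 1.1118e-02 = 2.0112e-01 M. pH = -log(2.0112e-01) = 0.70.

pH = 0.70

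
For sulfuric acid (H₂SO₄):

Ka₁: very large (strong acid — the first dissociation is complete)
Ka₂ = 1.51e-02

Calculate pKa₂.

pKa₂ = -log(Ka₂) = -log(1.51e-02) = 1.82.

pK_{a2} = 1.82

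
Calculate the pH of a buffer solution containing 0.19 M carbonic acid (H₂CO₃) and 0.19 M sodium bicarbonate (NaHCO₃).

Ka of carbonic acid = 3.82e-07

pKa = -log(3.82e-07) = 6.42. pH = pKa + log([A⁻]/[HA]) = 6.42 + log(0.19/0.19)

pH = 6.42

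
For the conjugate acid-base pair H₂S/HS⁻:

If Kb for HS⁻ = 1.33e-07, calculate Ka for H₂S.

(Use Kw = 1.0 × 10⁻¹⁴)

For a conjugate pair Ka × Kb = Kw, so Ka = Kw/Kb = 1.0 × 10⁻¹⁴ / 1.33e-07 = 7.52e-08.

K_a = 7.52e-08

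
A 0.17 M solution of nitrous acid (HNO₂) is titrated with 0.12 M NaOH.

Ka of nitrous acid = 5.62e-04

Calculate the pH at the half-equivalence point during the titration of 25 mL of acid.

At half-equivalence [HA] = [A⁻], so Henderson-Hasselbalch gives pH = pKa = -log(5.62e-04) = 3.25.

pH = pKa = 3.25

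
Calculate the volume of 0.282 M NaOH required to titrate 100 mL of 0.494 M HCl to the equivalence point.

At equivalence: moles acid = moles base. moles HCl = 0.494 × 100/1000 = 0.0494 mol. V_base = moles / 0.282 × 1000 = 175.2 mL.

V_{base} = 175.2 mL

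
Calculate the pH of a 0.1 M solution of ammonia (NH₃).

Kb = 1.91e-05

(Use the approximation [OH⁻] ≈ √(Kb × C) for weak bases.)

[OH⁻] = √(Kb × C) = √(1.91e-05 × 0.1) = 1.3820e-03. pOH = 2.86, pH = 14 - pOH

pH = 11.14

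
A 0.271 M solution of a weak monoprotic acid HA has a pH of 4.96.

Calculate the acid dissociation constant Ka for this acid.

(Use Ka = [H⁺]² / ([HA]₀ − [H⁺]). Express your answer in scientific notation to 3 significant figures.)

[H⁺] = 10^(−pH) = 10^(−4.96) = 1.096e-05 M. For HA ⇌ H⁺ + A⁻, Ka = [H⁺][A⁻]/[HA] = [H⁺]² / ([HA]₀ − [H⁺]) = (1.096e-05)² / (0.271 − 1.096e-05) = 4.44e-10.

K_a = 4.44e-10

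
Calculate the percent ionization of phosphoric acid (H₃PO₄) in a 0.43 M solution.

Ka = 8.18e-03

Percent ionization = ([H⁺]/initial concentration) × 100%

Using Ka equilibrium: x² + Ka×x - Ka×C = 0. Solving: [H⁺] = 5.5359e-02. Percent = (5.5359e-02/0.43) × 100

Percent ionization = 12.9%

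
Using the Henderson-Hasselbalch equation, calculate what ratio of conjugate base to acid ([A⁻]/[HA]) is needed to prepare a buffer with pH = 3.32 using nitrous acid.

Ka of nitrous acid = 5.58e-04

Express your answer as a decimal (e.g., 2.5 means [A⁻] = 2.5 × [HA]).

pKa = -log(5.58e-04) = 3.2534. pH = pKa + log([A⁻]/[HA]), so log([A⁻]/[HA]) = pH − pKa = 3.32 − 3.2534 = 0.0666. [A⁻]/[HA] = 10^(0.0666) = 1.17

[A⁻]/[HA] = 1.17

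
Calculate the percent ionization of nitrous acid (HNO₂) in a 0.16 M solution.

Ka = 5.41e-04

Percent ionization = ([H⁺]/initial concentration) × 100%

Using Ka equilibrium: x² + Ka×x - Ka×C = 0. Solving: [H⁺] = 9.0372e-03. Percent = (9.0372e-03/0.16) × 100

Percent ionization = 5.65%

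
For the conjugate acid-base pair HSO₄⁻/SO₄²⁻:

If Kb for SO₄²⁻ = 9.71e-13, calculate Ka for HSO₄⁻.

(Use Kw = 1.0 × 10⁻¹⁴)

For a conjugate pair Ka × Kb = Kw, so Ka = Kw/Kb = 1.0 × 10⁻¹⁴ / 9.71e-13 = 1.03e-02.

K_a = 1.03e-02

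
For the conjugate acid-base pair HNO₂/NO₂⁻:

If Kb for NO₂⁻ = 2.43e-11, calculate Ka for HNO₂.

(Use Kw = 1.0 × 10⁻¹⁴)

For a conjugate pair Ka × Kb = Kw, so Ka = Kw/Kb = 1.0 × 10⁻¹⁴ / 2.43e-11 = 4.12e-04.

K_a = 4.12e-04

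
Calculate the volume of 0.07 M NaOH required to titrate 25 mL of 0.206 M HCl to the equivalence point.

At equivalence: moles acid = moles base. moles HCl = 0.206 × 25/1000 = 0.00515 mol. V_base = moles / 0.07 × 1000 = 73.6 mL.

V_{base} = 73.6 mL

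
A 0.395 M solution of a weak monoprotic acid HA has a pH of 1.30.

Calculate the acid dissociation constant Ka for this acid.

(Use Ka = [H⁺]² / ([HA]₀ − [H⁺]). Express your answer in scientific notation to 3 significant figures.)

[H⁺] = 10^(−pH) = 10^(−1.30) = 5.012e-02 M. For HA ⇌ H⁺ + A⁻, Ka = [H⁺][A⁻]/[HA] = [H⁺]² / ([HA]₀ − [H⁺]) = (5.012e-02)² / (0.395 − 5.012e-02) = 7.28e-03.

K_a = 7.28e-03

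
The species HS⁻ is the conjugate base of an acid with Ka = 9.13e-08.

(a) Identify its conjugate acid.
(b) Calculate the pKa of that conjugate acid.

(a) The conjugate acid is formed by adding one H⁺ to HS⁻, giving H₂S. (b) pKa = -log(Ka) = -log(9.13e-08) = 7.04.

Conjugate acid: H₂S; pK_a = 7.04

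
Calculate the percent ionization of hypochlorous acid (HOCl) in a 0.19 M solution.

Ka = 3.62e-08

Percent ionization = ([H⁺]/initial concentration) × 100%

Using Ka equilibrium: x² + Ka×x - Ka×C = 0. Solving: [H⁺] = 8.2916e-05. Percent = (8.2916e-05/0.19) × 100

Percent ionization = 0.0436%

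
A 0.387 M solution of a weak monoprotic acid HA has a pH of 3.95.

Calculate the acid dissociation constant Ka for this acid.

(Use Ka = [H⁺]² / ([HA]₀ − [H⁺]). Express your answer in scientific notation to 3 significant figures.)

[H⁺] = 10^(−pH) = 10^(−3.95) = 1.122e-04 M. For HA ⇌ H⁺ + A⁻, Ka = [H⁺][A⁻]/[HA] = [H⁺]² / ([HA]₀ − [H⁺]) = (1.122e-04)² / (0.387 − 1.122e-04) = 3.25e-08.

K_a = 3.25e-08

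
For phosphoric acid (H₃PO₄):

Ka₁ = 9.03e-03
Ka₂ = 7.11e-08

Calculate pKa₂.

pKa₂ = -log(Ka₂) = -log(7.11e-08) = 7.15.

pK_{a2} = 7.15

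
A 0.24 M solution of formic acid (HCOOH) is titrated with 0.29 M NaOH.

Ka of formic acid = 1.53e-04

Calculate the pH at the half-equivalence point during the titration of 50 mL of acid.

At half-equivalence [HA] = [A⁻], so Henderson-Hasselbalch gives pH = pKa = -log(1.53e-04) = 3.82.

pH = pKa = 3.82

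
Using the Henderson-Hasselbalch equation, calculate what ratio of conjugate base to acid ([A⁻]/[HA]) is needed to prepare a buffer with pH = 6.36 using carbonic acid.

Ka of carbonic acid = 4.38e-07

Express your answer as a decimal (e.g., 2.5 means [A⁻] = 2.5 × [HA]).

pKa = -log(4.38e-07) = 6.3585. pH = pKa + log([A⁻]/[HA]), so log([A⁻]/[HA]) = pH − pKa = 6.36 − 6.3585 = 0.0015. [A⁻]/[HA] = 10^(0.0015) = 1.00

[A⁻]/[HA] = 1.00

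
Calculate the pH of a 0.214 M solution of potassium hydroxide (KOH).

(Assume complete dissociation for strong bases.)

[OH⁻] = 0.214 M for strong base. pOH = -log[OH⁻] = 0.67, pH = 14 - pOH

pH = 13.33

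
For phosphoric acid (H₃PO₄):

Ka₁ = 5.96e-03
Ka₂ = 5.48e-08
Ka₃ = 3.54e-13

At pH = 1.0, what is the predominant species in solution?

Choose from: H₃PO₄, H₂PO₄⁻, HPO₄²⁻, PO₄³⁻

pKa₁ = 2.22, pKa₂ = 7.26, pKa₃ = 12.45. For a polyprotic acid the predominant species crosses at each pKa: below pKa_n the protonated form dominates, above it the deprotonated form does. At pH = 1.0, the predominant species is H₃PO₄.

H₃PO₄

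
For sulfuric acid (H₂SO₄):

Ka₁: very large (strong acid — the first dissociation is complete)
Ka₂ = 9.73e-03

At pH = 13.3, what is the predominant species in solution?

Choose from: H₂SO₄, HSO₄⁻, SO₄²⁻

The first dissociation is complete, so H₂SO₄ itself is never the predominant species in water; pKa₂ = -log(9.73e-03) = 2.01. For a polyprotic acid the predominant species crosses at each pKa: below pKa_n the protonated form dominates, above it the deprotonated form does. At pH = 13.3, the predominant species is SO₄²⁻.

SO₄²⁻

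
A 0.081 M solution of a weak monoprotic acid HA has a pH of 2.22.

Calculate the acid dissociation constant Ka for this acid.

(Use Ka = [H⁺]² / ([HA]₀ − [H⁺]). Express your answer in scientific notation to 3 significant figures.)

[H⁺] = 10^(−pH) = 10^(−2.22) = 6.026e-03 M. For HA ⇌ H⁺ + A⁻, Ka = [H⁺][A⁻]/[HA] = [H⁺]² / ([HA]₀ − [H⁺]) = (6.026e-03)² / (0.081 − 6.026e-03) = 4.84e-04.

K_a = 4.84e-04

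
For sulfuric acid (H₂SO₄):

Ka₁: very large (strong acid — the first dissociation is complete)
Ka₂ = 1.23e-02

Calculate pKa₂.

pKa₂ = -log(Ka₂) = -log(1.23e-02) = 1.91.

pK_{a2} = 1.91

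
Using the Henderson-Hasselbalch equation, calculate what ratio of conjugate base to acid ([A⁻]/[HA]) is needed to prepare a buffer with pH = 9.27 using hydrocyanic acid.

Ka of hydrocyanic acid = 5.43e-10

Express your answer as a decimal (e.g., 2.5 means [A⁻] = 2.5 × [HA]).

pKa = -log(5.43e-10) = 9.2652. pH = pKa + log([A⁻]/[HA]), so log([A⁻]/[HA]) = pH − pKa = 9.27 − 9.2652 = 0.0048. [A⁻]/[HA] = 10^(0.0048) = 1.01

[A⁻]/[HA] = 1.01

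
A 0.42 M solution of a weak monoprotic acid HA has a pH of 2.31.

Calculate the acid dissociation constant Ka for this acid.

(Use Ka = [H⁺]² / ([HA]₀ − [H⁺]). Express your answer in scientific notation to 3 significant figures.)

[H⁺] = 10^(−pH) = 10^(−2.31) = 4.898e-03 M. For HA ⇌ H⁺ + A⁻, Ka = [H⁺][A⁻]/[HA] = [H⁺]² / ([HA]₀ − [H⁺]) = (4.898e-03)² / (0.42 − 4.898e-03) = 5.78e-05.

K_a = 5.78e-05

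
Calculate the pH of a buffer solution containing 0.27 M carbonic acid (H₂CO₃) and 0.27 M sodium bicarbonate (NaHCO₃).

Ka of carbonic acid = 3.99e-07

pKa = -log(3.99e-07) = 6.40. pH = pKa + log([A⁻]/[HA]) = 6.40 + log(0.27/0.27)

pH = 6.40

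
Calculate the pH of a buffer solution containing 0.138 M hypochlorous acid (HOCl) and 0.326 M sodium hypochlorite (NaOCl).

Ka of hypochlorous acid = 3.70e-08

pKa = -log(3.70e-08) = 7.43. pH = pKa + log([A⁻]/[HA]) = 7.43 + log(0.326/0.138)

pH = 7.81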